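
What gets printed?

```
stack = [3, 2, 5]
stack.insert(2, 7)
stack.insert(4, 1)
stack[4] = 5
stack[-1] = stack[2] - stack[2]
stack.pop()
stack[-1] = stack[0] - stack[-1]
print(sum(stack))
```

insert 7 at 2 → [3, 2, 7, 5]
insert 1 at 4 → [3, 2, 7, 5, 1]
stack[4] = 5 → [3, 2, 7, 5, 5]
stack[-1] = stack[2]-stack[2] = 7-7 = 0 → [3, 2, 7, 5, 0]
pop() removes 0 → [3, 2, 7, 5]
stack[-1] = stack[0]-stack[-1] = 3-5 = -2 → [3, 2, 7, -2]
sum = 10

10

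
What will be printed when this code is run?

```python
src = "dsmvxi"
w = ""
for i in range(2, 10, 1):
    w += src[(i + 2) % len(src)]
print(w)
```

i=2: add src[4]='x' → 'x'
i=3: add src[5]='i' → 'xi'
i=4: add src[0]='d' → 'xid'
i=5: add src[1]='s' → 'xids'
i=6: add src[2]='m' → 'xidsm'
i=7: add src[3]='v' → 'xidsmv'
i=8: add src[4]='x' → 'xidsmvx'
i=9: add src[5]='i' → 'xidsmvxi'

xidsmvxi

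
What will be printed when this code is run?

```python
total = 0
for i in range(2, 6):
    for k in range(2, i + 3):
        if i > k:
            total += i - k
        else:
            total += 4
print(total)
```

58

i=2,k=2: not 2>2, total = 0+4 = 4
i=2,k=3: not 2>3, total = 4+4 = 8
i=2,k=4: not 2>4, total = 8+4 = 12
i=3,k=2: 3>2, total = 12+1 = 13
i=3,k=3: not 3>3, total = 13+4 = 17
i=3,k=4: not 3>4, total = 17+4 = 21
i=3,k=5: not 3>5, total = 21+4 = 25
i=4,k=2: 4>2, total = 25+2 = 27
i=4,k=3: 4>3, total = 27+1 = 28
i=4,k=4: not 4>4, total = 28+4 = 32
i=4,k=5: not 4>5, total = 32+4 = 36
i=4,k=6: not 4>6, total = 36+4 = 40
i=5,k=2: 5>2, total = 40+3 = 43
i=5,k=3: 5>3, total = 43+2 = 45
i=5,k=4: 5>4, total = 45+1 = 46
i=5,k=5: not 5>5, total = 46+4 = 50
i=5,k=6: not 5>6, total = 50+4 = 54
i=5,k=7: not 5>7, total = 54+4 = 58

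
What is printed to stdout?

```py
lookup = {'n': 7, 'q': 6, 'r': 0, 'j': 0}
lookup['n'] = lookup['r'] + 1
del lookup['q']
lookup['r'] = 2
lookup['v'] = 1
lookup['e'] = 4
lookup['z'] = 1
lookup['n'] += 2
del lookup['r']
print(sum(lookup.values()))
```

lookup['n'] = lookup['r']+1 = 1 → {'n': 1, 'q': 6, 'r': 0, 'j': 0}
del 'q' → {'n': 1, 'r': 0, 'j': 0}
lookup['r'] = 2 → {'n': 1, 'r': 2, 'j': 0}
lookup['v'] = 1 → {'n': 1, 'r': 2, 'j': 0, 'v': 1}
lookup['e'] = 4 → {'n': 1, 'r': 2, 'j': 0, 'v': 1, 'e': 4}
lookup['z'] = 1 → {'n': 1, 'r': 2, 'j': 0, 'v': 1, 'e': 4, 'z': 1}
lookup['n'] = 1+2 = 3 → {'n': 3, 'r': 2, 'j': 0, 'v': 1, 'e': 4, 'z': 1}
del 'r' → {'n': 3, 'j': 0, 'v': 1, 'e': 4, 'z': 1}
sum of values = 9

9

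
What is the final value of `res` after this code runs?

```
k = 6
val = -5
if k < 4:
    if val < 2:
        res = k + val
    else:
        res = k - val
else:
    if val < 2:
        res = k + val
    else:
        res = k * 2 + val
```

k=6, val=-5
k < 4 is False; val < 2 is True
→ res = k + val = 1

1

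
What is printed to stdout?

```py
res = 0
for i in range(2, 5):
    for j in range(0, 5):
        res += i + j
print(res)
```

i=2,j=0: res = 0+2 = 2
i=2,j=1: res = 2+3 = 5
i=2,j=2: res = 5+4 = 9
i=2,j=3: res = 9+5 = 14
i=2,j=4: res = 14+6 = 20
i=3,j=0: res = 20+3 = 23
i=3,j=1: res = 23+4 = 27
i=3,j=2: res = 27+5 = 32
i=3,j=3: res = 32+6 = 38
i=3,j=4: res = 38+7 = 45
i=4,j=0: res = 45+4 = 49
i=4,j=1: res = 49+5 = 54
i=4,j=2: res = 54+6 = 60
i=4,j=3: res = 60+7 = 67
i=4,j=4: res = 67+8 = 75

75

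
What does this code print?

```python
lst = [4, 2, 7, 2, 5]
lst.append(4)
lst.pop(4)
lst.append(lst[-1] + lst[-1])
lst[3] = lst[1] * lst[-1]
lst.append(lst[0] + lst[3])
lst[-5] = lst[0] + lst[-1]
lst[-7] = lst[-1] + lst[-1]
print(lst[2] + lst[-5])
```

48

append 4 → [4, 2, 7, 2, 5, 4]
pop(4) removes 5 → [4, 2, 7, 2, 4]
append lst[-1]+lst[-1] = 4+4 = 8 → [4, 2, 7, 2, 4, 8]
lst[3] = lst[1]*lst[-1] = 2*8 = 16 → [4, 2, 7, 16, 4, 8]
append lst[0]+lst[3] = 4+16 = 20 → [4, 2, 7, 16, 4, 8, 20]
lst[-5] = lst[0]+lst[-1] = 4+20 = 24 → [4, 2, 24, 16, 4, 8, 20]
lst[-7] = lst[-1]+lst[-1] = 20+20 = 40 → [40, 2, 24, 16, 4, 8, 20]
lst[2]+lst[-5] = 24+24 = 48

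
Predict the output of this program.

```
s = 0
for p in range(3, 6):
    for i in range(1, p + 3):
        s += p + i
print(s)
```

138

p=3,i=1: s = 0+4 = 4
p=3,i=2: s = 4+5 = 9
p=3,i=3: s = 9+6 = 15
p=3,i=4: s = 15+7 = 22
p=3,i=5: s = 22+8 = 30
p=4,i=1: s = 30+5 = 35
p=4,i=2: s = 35+6 = 41
p=4,i=3: s = 41+7 = 48
p=4,i=4: s = 48+8 = 56
p=4,i=5: s = 56+9 = 65
p=4,i=6: s = 65+10 = 75
p=5,i=1: s = 75+6 = 81
p=5,i=2: s = 81+7 = 88
p=5,i=3: s = 88+8 = 96
p=5,i=4: s = 96+9 = 105
p=5,i=5: s = 105+10 = 115
p=5,i=6: s = 115+11 = 126
p=5,i=7: s = 126+12 = 138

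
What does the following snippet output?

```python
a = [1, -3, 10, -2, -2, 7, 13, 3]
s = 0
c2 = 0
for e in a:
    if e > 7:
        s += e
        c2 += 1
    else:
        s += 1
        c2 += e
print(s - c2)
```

e=1: not >7, s = 0+1 = 1; c2=1
e=-3: not >7, s = 1+1 = 2; c2=-2
e=10: >7, s = 2+10 = 12; c2=-1
e=-2: not >7, s = 12+1 = 13; c2=-3
e=-2: not >7, s = 13+1 = 14; c2=-5
e=7: not >7, s = 14+1 = 15; c2=2
e=13: >7, s = 15+13 = 28; c2=3
e=3: not >7, s = 28+1 = 29; c2=6
s-c2 = 29-6 = 23

23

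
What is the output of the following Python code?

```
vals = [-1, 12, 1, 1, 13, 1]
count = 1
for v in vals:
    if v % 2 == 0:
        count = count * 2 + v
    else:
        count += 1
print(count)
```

20

v=-1: not even, count = 1+1 = 2
v=12: even, count = 2*2+12 = 16
v=1: not even, count = 16+1 = 17
v=1: not even, count = 17+1 = 18
v=13: not even, count = 18+1 = 19
v=1: not even, count = 19+1 = 20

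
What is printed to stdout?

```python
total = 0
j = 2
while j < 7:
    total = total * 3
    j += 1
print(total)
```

0

j=2: total = 0*3 = 0
j=3: total = 0*3 = 0
j=4: total = 0*3 = 0
j=5: total = 0*3 = 0
j=6: total = 0*3 = 0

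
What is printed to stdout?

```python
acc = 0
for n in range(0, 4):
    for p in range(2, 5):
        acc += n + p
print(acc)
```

n=0,p=2: acc = 0+2 = 2
n=0,p=3: acc = 2+3 = 5
n=0,p=4: acc = 5+4 = 9
n=1,p=2: acc = 9+3 = 12
n=1,p=3: acc = 12+4 = 16
n=1,p=4: acc = 16+5 = 21
n=2,p=2: acc = 21+4 = 25
n=2,p=3: acc = 25+5 = 30
n=2,p=4: acc = 30+6 = 36
n=3,p=2: acc = 36+5 = 41
n=3,p=3: acc = 41+6 = 47
n=3,p=4: acc = 47+7 = 54

54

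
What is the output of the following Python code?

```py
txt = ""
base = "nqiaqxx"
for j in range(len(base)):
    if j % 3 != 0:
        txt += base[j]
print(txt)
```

qiqx

j=0: skip
j=1: add 'q' → 'q'
j=2: add 'i' → 'qi'
j=3: skip
j=4: add 'q' → 'qiq'
j=5: add 'x' → 'qiqx'
j=6: skip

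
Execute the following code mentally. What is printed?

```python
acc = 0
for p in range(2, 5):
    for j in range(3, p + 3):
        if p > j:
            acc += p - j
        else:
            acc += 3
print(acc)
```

p=2,j=3: not 2>3, acc = 0+3 = 3
p=2,j=4: not 2>4, acc = 3+3 = 6
p=3,j=3: not 3>3, acc = 6+3 = 9
p=3,j=4: not 3>4, acc = 9+3 = 12
p=3,j=5: not 3>5, acc = 12+3 = 15
p=4,j=3: 4>3, acc = 15+1 = 16
p=4,j=4: not 4>4, acc = 16+3 = 19
p=4,j=5: not 4>5, acc = 19+3 = 22
p=4,j=6: not 4>6, acc = 22+3 = 25

25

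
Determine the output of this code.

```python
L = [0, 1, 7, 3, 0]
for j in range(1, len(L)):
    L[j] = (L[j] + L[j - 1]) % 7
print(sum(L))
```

j=1: L[1] = (1+0)%7 = 1 → [0, 1, 7, 3, 0]
j=2: L[2] = (7+1)%7 = 1 → [0, 1, 1, 3, 0]
j=3: L[3] = (3+1)%7 = 4 → [0, 1, 1, 4, 0]
j=4: L[4] = (0+4)%7 = 4 → [0, 1, 1, 4, 4]
sum = 10

10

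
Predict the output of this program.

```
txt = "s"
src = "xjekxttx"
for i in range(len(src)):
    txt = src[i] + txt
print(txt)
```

xttxkejxs

i=0: prepend 'x' → 'xs'
i=1: prepend 'j' → 'jxs'
i=2: prepend 'e' → 'ejxs'
i=3: prepend 'k' → 'kejxs'
i=4: prepend 'x' → 'xkejxs'
i=5: prepend 't' → 'txkejxs'
i=6: prepend 't' → 'ttxkejxs'
i=7: prepend 'x' → 'xttxkejxs'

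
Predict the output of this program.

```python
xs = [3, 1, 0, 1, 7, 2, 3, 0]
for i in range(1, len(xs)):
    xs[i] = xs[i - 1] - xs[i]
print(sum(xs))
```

i=1: xs[1] = 3-1 = 2 → [3, 2, 0, 1, 7, 2, 3, 0]
i=2: xs[2] = 2-0 = 2 → [3, 2, 2, 1, 7, 2, 3, 0]
i=3: xs[3] = 2-1 = 1 → [3, 2, 2, 1, 7, 2, 3, 0]
i=4: xs[4] = 1-7 = -6 → [3, 2, 2, 1, -6, 2, 3, 0]
i=5: xs[5] = (-6)-2 = -8 → [3, 2, 2, 1, -6, -8, 3, 0]
i=6: xs[6] = (-8)-3 = -11 → [3, 2, 2, 1, -6, -8, -11, 0]
i=7: xs[7] = (-11)-0 = -11 → [3, 2, 2, 1, -6, -8, -11, -11]
sum = -28

-28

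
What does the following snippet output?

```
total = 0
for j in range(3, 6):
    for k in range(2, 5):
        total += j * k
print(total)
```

j=3,k=2: total = 0+6 = 6
j=3,k=3: total = 6+9 = 15
j=3,k=4: total = 15+12 = 27
j=4,k=2: total = 27+8 = 35
j=4,k=3: total = 35+12 = 47
j=4,k=4: total = 47+16 = 63
j=5,k=2: total = 63+10 = 73
j=5,k=3: total = 73+15 = 88
j=5,k=4: total = 88+20 = 108

108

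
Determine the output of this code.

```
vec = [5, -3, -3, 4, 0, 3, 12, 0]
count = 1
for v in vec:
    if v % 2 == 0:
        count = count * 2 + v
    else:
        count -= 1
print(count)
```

v=5: not even, count = 1-1 = 0
v=-3: not even, count = 0-1 = -1
v=-3: not even, count = (-1)-1 = -2
v=4: even, count = (-2)*2+4 = 0
v=0: even, count = 0*2+0 = 0
v=3: not even, count = 0-1 = -1
v=12: even, count = (-1)*2+12 = 10
v=0: even, count = 10*2+0 = 20

20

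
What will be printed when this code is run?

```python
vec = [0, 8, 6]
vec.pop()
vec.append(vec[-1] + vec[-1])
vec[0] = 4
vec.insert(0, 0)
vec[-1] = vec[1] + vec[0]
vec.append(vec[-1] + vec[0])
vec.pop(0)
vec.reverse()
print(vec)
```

[4, 4, 8, 4]

pop() removes 6 → [0, 8]
append vec[-1]+vec[-1] = 8+8 = 16 → [0, 8, 16]
vec[0] = 4 → [4, 8, 16]
insert 0 at 0 → [0, 4, 8, 16]
vec[-1] = vec[1]+vec[0] = 4+0 = 4 → [0, 4, 8, 4]
append vec[-1]+vec[0] = 4+0 = 4 → [0, 4, 8, 4, 4]
pop(0) removes 0 → [4, 8, 4, 4]
reverse → [4, 4, 8, 4]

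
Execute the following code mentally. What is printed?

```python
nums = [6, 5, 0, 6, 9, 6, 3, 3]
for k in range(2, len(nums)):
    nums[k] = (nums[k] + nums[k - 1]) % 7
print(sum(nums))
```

36

k=2: nums[2] = (0+5)%7 = 5 → [6, 5, 5, 6, 9, 6, 3, 3]
k=3: nums[3] = (6+5)%7 = 4 → [6, 5, 5, 4, 9, 6, 3, 3]
k=4: nums[4] = (9+4)%7 = 6 → [6, 5, 5, 4, 6, 6, 3, 3]
k=5: nums[5] = (6+6)%7 = 5 → [6, 5, 5, 4, 6, 5, 3, 3]
k=6: nums[6] = (3+5)%7 = 1 → [6, 5, 5, 4, 6, 5, 1, 3]
k=7: nums[7] = (3+1)%7 = 4 → [6, 5, 5, 4, 6, 5, 1, 4]
sum = 36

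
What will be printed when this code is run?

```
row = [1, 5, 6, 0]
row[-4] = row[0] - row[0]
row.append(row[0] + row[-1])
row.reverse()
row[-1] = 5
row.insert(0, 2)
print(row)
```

[2, 0, 0, 6, 5, 5]

row[-4] = row[0]-row[0] = 1-1 = 0 → [0, 5, 6, 0]
append row[0]+row[-1] = 0+0 = 0 → [0, 5, 6, 0, 0]
reverse → [0, 0, 6, 5, 0]
row[-1] = 5 → [0, 0, 6, 5, 5]
insert 2 at 0 → [2, 0, 0, 6, 5, 5]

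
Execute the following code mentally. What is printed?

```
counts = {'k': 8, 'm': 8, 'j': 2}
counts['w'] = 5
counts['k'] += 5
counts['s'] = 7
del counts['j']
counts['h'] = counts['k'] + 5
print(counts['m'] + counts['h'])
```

counts['w'] = 5 → {'k': 8, 'm': 8, 'j': 2, 'w': 5}
counts['k'] = 8+5 = 13 → {'k': 13, 'm': 8, 'j': 2, 'w': 5}
counts['s'] = 7 → {'k': 13, 'm': 8, 'j': 2, 'w': 5, 's': 7}
del 'j' → {'k': 13, 'm': 8, 'w': 5, 's': 7}
counts['h'] = counts['k']+5 = 18 → {'k': 13, 'm': 8, 'w': 5, 's': 7, 'h': 18}
counts['m']+counts['h'] = 8+18 = 26

26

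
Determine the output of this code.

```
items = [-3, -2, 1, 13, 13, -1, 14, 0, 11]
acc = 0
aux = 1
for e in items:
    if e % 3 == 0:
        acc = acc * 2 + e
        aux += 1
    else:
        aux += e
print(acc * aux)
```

-312

e=-3: %3==0, acc = 0*2+(-3) = -3; aux=2
e=-2: not %3==0; aux=0
e=1: not %3==0; aux=1
e=13: not %3==0; aux=14
e=13: not %3==0; aux=27
e=-1: not %3==0; aux=26
e=14: not %3==0; aux=40
e=0: %3==0, acc = (-3)*2+0 = -6; aux=41
e=11: not %3==0; aux=52
acc*aux = (-6)*52 = -312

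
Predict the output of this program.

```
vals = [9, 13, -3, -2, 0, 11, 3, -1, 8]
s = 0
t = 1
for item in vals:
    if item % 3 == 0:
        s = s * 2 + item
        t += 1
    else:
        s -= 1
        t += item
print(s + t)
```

81

item=9: %3==0, s = 0*2+9 = 9; t=2
item=13: not %3==0, s = 9-1 = 8; t=15
item=-3: %3==0, s = 8*2+(-3) = 13; t=16
item=-2: not %3==0, s = 13-1 = 12; t=14
item=0: %3==0, s = 12*2+0 = 24; t=15
item=11: not %3==0, s = 24-1 = 23; t=26
item=3: %3==0, s = 23*2+3 = 49; t=27
item=-1: not %3==0, s = 49-1 = 48; t=26
item=8: not %3==0, s = 48-1 = 47; t=34
s+t = 47+34 = 81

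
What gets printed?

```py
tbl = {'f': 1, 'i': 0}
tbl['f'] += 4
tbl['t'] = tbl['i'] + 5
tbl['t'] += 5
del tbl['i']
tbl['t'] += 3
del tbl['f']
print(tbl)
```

tbl['f'] = 1+4 = 5 → {'f': 5, 'i': 0}
tbl['t'] = tbl['i']+5 = 5 → {'f': 5, 'i': 0, 't': 5}
tbl['t'] = 5+5 = 10 → {'f': 5, 'i': 0, 't': 10}
del 'i' → {'f': 5, 't': 10}
tbl['t'] = 10+3 = 13 → {'f': 5, 't': 13}
del 'f' → {'t': 13}

{'t': 13}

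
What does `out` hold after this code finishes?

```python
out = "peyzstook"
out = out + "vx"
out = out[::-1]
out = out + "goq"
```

'xvkootszyepgoq'

+ 'vx' → 'peyzstookvx'
reverse → 'xvkootszyep'
+ 'goq' → 'xvkootszyepgoq'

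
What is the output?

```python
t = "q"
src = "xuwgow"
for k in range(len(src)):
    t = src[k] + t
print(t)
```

k=0: prepend 'x' → 'xq'
k=1: prepend 'u' → 'uxq'
k=2: prepend 'w' → 'wuxq'
k=3: prepend 'g' → 'gwuxq'
k=4: prepend 'o' → 'ogwuxq'
k=5: prepend 'w' → 'wogwuxq'

wogwuxq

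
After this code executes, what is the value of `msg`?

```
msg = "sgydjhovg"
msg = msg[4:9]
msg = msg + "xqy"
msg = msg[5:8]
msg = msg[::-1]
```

'yqx'

slice [4:9] → 'jhovg'
+ 'xqy' → 'jhovgxqy'
slice [5:8] → 'xqy'
reverse → 'yqx'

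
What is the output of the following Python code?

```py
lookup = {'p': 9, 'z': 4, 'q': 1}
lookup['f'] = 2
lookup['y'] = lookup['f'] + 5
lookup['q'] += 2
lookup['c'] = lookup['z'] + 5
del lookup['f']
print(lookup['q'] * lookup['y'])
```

21

lookup['f'] = 2 → {'p': 9, 'z': 4, 'q': 1, 'f': 2}
lookup['y'] = lookup['f']+5 = 7 → {'p': 9, 'z': 4, 'q': 1, 'f': 2, 'y': 7}
lookup['q'] = 1+2 = 3 → {'p': 9, 'z': 4, 'q': 3, 'f': 2, 'y': 7}
lookup['c'] = lookup['z']+5 = 9 → {'p': 9, 'z': 4, 'q': 3, 'f': 2, 'y': 7, 'c': 9}
del 'f' → {'p': 9, 'z': 4, 'q': 3, 'y': 7, 'c': 9}
lookup['q']*lookup['y'] = 3*7 = 21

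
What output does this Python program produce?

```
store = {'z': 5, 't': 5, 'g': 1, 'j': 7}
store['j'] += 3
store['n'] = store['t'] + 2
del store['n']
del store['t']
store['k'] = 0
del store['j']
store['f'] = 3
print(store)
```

store['j'] = 7+3 = 10 → {'z': 5, 't': 5, 'g': 1, 'j': 10}
store['n'] = store['t']+2 = 7 → {'z': 5, 't': 5, 'g': 1, 'j': 10, 'n': 7}
del 'n' → {'z': 5, 't': 5, 'g': 1, 'j': 10}
del 't' → {'z': 5, 'g': 1, 'j': 10}
store['k'] = 0 → {'z': 5, 'g': 1, 'j': 10, 'k': 0}
del 'j' → {'z': 5, 'g': 1, 'k': 0}
store['f'] = 3 → {'z': 5, 'g': 1, 'k': 0, 'f': 3}

{'z': 5, 'g': 1, 'k': 0, 'f': 3}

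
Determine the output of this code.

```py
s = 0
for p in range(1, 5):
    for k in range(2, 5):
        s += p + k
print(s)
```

66

p=1,k=2: s = 0+3 = 3
p=1,k=3: s = 3+4 = 7
p=1,k=4: s = 7+5 = 12
p=2,k=2: s = 12+4 = 16
p=2,k=3: s = 16+5 = 21
p=2,k=4: s = 21+6 = 27
p=3,k=2: s = 27+5 = 32
p=3,k=3: s = 32+6 = 38
p=3,k=4: s = 38+7 = 45
p=4,k=2: s = 45+6 = 51
p=4,k=3: s = 51+7 = 58
p=4,k=4: s = 58+8 = 66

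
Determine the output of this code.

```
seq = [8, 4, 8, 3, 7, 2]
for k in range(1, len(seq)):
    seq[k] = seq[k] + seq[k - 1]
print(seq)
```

k=1: seq[1] = 4+8 = 12 → [8, 12, 8, 3, 7, 2]
k=2: seq[2] = 8+12 = 20 → [8, 12, 20, 3, 7, 2]
k=3: seq[3] = 3+20 = 23 → [8, 12, 20, 23, 7, 2]
k=4: seq[4] = 7+23 = 30 → [8, 12, 20, 23, 30, 2]
k=5: seq[5] = 2+30 = 32 → [8, 12, 20, 23, 30, 32]

[8, 12, 20, 23, 30, 32]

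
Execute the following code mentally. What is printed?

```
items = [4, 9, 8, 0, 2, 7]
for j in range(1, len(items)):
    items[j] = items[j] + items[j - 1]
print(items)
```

[4, 13, 21, 21, 23, 30]

j=1: items[1] = 9+4 = 13 → [4, 13, 8, 0, 2, 7]
j=2: items[2] = 8+13 = 21 → [4, 13, 21, 0, 2, 7]
j=3: items[3] = 0+21 = 21 → [4, 13, 21, 21, 2, 7]
j=4: items[4] = 2+21 = 23 → [4, 13, 21, 21, 23, 7]
j=5: items[5] = 7+23 = 30 → [4, 13, 21, 21, 23, 30]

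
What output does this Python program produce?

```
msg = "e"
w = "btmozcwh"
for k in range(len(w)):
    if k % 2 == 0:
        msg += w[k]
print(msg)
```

ebmzw

k=0: add 'b' → 'eb'
k=1: skip
k=2: add 'm' → 'ebm'
k=3: skip
k=4: add 'z' → 'ebmz'
k=5: skip
k=6: add 'w' → 'ebmzw'
k=7: skip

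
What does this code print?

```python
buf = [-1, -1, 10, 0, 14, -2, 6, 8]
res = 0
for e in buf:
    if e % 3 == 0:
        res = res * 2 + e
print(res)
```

e=-1: not %3==0
e=-1: not %3==0
e=10: not %3==0
e=0: %3==0, res = 0*2+0 = 0
e=14: not %3==0
e=-2: not %3==0
e=6: %3==0, res = 0*2+6 = 6
e=8: not %3==0

6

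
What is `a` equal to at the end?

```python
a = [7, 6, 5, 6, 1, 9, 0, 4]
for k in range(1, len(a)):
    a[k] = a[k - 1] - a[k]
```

k=1: a[1] = 7-6 = 1 → [7, 1, 5, 6, 1, 9, 0, 4]
k=2: a[2] = 1-5 = -4 → [7, 1, -4, 6, 1, 9, 0, 4]
k=3: a[3] = (-4)-6 = -10 → [7, 1, -4, -10, 1, 9, 0, 4]
k=4: a[4] = (-10)-1 = -11 → [7, 1, -4, -10, -11, 9, 0, 4]
k=5: a[5] = (-11)-9 = -20 → [7, 1, -4, -10, -11, -20, 0, 4]
k=6: a[6] = (-20)-0 = -20 → [7, 1, -4, -10, -11, -20, -20, 4]
k=7: a[7] = (-20)-4 = -24 → [7, 1, -4, -10, -11, -20, -20, -24]

[7, 1, -4, -10, -11, -20, -20, -24]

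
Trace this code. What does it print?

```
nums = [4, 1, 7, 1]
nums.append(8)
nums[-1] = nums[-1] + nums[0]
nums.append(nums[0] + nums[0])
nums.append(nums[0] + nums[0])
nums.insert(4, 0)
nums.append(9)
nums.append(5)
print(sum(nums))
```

55

append 8 → [4, 1, 7, 1, 8]
nums[-1] = nums[-1]+nums[0] = 8+4 = 12 → [4, 1, 7, 1, 12]
append nums[0]+nums[0] = 4+4 = 8 → [4, 1, 7, 1, 12, 8]
append nums[0]+nums[0] = 4+4 = 8 → [4, 1, 7, 1, 12, 8, 8]
insert 0 at 4 → [4, 1, 7, 1, 0, 12, 8, 8]
append 9 → [4, 1, 7, 1, 0, 12, 8, 8, 9]
append 5 → [4, 1, 7, 1, 0, 12, 8, 8, 9, 5]
sum = 55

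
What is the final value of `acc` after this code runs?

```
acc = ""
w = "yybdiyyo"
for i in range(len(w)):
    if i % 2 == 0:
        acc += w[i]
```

'ybiy'

i=0: add 'y' → 'y'
i=1: skip
i=2: add 'b' → 'yb'
i=3: skip
i=4: add 'i' → 'ybi'
i=5: skip
i=6: add 'y' → 'ybiy'
i=7: skip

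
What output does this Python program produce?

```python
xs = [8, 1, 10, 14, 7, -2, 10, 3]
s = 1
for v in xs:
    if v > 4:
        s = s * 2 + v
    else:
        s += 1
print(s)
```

v=8: >4, s = 1*2+8 = 10
v=1: not >4, s = 10+1 = 11
v=10: >4, s = 11*2+10 = 32
v=14: >4, s = 32*2+14 = 78
v=7: >4, s = 78*2+7 = 163
v=-2: not >4, s = 163+1 = 164
v=10: >4, s = 164*2+10 = 338
v=3: not >4, s = 338+1 = 339

339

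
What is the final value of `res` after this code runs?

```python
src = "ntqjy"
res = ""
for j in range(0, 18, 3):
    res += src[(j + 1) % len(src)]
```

'tyqnjt'

j=0: add src[1]='t' → 't'
j=3: add src[4]='y' → 'ty'
j=6: add src[2]='q' → 'tyq'
j=9: add src[0]='n' → 'tyqn'
j=12: add src[3]='j' → 'tyqnj'
j=15: add src[1]='t' → 'tyqnjt'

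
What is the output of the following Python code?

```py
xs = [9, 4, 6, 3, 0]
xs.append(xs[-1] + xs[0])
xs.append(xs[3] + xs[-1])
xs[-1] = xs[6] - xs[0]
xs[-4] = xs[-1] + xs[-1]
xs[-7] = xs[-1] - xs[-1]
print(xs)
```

append xs[-1]+xs[0] = 0+9 = 9 → [9, 4, 6, 3, 0, 9]
append xs[3]+xs[-1] = 3+9 = 12 → [9, 4, 6, 3, 0, 9, 12]
xs[-1] = xs[6]-xs[0] = 12-9 = 3 → [9, 4, 6, 3, 0, 9, 3]
xs[-4] = xs[-1]+xs[-1] = 3+3 = 6 → [9, 4, 6, 6, 0, 9, 3]
xs[-7] = xs[-1]-xs[-1] = 3-3 = 0 → [0, 4, 6, 6, 0, 9, 3]

[0, 4, 6, 6, 0, 9, 3]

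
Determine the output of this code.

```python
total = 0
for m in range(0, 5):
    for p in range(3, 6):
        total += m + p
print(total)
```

m=0,p=3: total = 0+3 = 3
m=0,p=4: total = 3+4 = 7
m=0,p=5: total = 7+5 = 12
m=1,p=3: total = 12+4 = 16
m=1,p=4: total = 16+5 = 21
m=1,p=5: total = 21+6 = 27
m=2,p=3: total = 27+5 = 32
m=2,p=4: total = 32+6 = 38
m=2,p=5: total = 38+7 = 45
m=3,p=3: total = 45+6 = 51
m=3,p=4: total = 51+7 = 58
m=3,p=5: total = 58+8 = 66
m=4,p=3: total = 66+7 = 73
m=4,p=4: total = 73+8 = 81
m=4,p=5: total = 81+9 = 90

90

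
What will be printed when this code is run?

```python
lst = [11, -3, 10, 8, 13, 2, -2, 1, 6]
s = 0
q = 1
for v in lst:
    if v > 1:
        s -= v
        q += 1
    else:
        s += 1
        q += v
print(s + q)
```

-44

v=11: >1, s = 0-11 = -11; q=2
v=-3: not >1, s = (-11)+1 = -10; q=-1
v=10: >1, s = (-10)-10 = -20; q=0
v=8: >1, s = (-20)-8 = -28; q=1
v=13: >1, s = (-28)-13 = -41; q=2
v=2: >1, s = (-41)-2 = -43; q=3
v=-2: not >1, s = (-43)+1 = -42; q=1
v=1: not >1, s = (-42)+1 = -41; q=2
v=6: >1, s = (-41)-6 = -47; q=3
s+q = (-47)+3 = -44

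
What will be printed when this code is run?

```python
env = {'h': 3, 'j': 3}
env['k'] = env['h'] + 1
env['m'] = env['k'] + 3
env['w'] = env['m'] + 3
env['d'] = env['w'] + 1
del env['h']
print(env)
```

{'j': 3, 'k': 4, 'm': 7, 'w': 10, 'd': 11}

env['k'] = env['h']+1 = 4 → {'h': 3, 'j': 3, 'k': 4}
env['m'] = env['k']+3 = 7 → {'h': 3, 'j': 3, 'k': 4, 'm': 7}
env['w'] = env['m']+3 = 10 → {'h': 3, 'j': 3, 'k': 4, 'm': 7, 'w': 10}
env['d'] = env['w']+1 = 11 → {'h': 3, 'j': 3, 'k': 4, 'm': 7, 'w': 10, 'd': 11}
del 'h' → {'j': 3, 'k': 4, 'm': 7, 'w': 10, 'd': 11}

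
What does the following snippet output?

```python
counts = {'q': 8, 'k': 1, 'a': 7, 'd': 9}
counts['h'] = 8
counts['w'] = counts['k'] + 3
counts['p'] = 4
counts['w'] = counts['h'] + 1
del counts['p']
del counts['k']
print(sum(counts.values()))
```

41

counts['h'] = 8 → {'q': 8, 'k': 1, 'a': 7, 'd': 9, 'h': 8}
counts['w'] = counts['k']+3 = 4 → {'q': 8, 'k': 1, 'a': 7, 'd': 9, 'h': 8, 'w': 4}
counts['p'] = 4 → {'q': 8, 'k': 1, 'a': 7, 'd': 9, 'h': 8, 'w': 4, 'p': 4}
counts['w'] = counts['h']+1 = 9 → {'q': 8, 'k': 1, 'a': 7, 'd': 9, 'h': 8, 'w': 9, 'p': 4}
del 'p' → {'q': 8, 'k': 1, 'a': 7, 'd': 9, 'h': 8, 'w': 9}
del 'k' → {'q': 8, 'a': 7, 'd': 9, 'h': 8, 'w': 9}
sum of values = 41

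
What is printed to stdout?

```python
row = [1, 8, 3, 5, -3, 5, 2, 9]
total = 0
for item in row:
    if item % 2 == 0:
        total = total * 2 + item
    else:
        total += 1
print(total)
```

item=1: not even, total = 0+1 = 1
item=8: even, total = 1*2+8 = 10
item=3: not even, total = 10+1 = 11
item=5: not even, total = 11+1 = 12
item=-3: not even, total = 12+1 = 13
item=5: not even, total = 13+1 = 14
item=2: even, total = 14*2+2 = 30
item=9: not even, total = 30+1 = 31

31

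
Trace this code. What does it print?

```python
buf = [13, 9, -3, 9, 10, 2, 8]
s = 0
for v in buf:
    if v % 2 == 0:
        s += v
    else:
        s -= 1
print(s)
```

v=13: not even, s = 0-1 = -1
v=9: not even, s = (-1)-1 = -2
v=-3: not even, s = (-2)-1 = -3
v=9: not even, s = (-3)-1 = -4
v=10: even, s = (-4)+10 = 6
v=2: even, s = 6+2 = 8
v=8: even, s = 8+8 = 16

16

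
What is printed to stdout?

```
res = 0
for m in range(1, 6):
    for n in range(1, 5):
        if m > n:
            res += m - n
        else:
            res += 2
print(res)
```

m=1,n=1: not 1>1, res = 0+2 = 2
m=1,n=2: not 1>2, res = 2+2 = 4
m=1,n=3: not 1>3, res = 4+2 = 6
m=1,n=4: not 1>4, res = 6+2 = 8
m=2,n=1: 2>1, res = 8+1 = 9
m=2,n=2: not 2>2, res = 9+2 = 11
m=2,n=3: not 2>3, res = 11+2 = 13
m=2,n=4: not 2>4, res = 13+2 = 15
m=3,n=1: 3>1, res = 15+2 = 17
m=3,n=2: 3>2, res = 17+1 = 18
m=3,n=3: not 3>3, res = 18+2 = 20
m=3,n=4: not 3>4, res = 20+2 = 22
m=4,n=1: 4>1, res = 22+3 = 25
m=4,n=2: 4>2, res = 25+2 = 27
m=4,n=3: 4>3, res = 27+1 = 28
m=4,n=4: not 4>4, res = 28+2 = 30
m=5,n=1: 5>1, res = 30+4 = 34
m=5,n=2: 5>2, res = 34+3 = 37
m=5,n=3: 5>3, res = 37+2 = 39
m=5,n=4: 5>4, res = 39+1 = 40

40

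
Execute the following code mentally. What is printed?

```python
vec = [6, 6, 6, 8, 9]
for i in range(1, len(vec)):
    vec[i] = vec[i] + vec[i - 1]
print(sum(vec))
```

i=1: vec[1] = 6+6 = 12 → [6, 12, 6, 8, 9]
i=2: vec[2] = 6+12 = 18 → [6, 12, 18, 8, 9]
i=3: vec[3] = 8+18 = 26 → [6, 12, 18, 26, 9]
i=4: vec[4] = 9+26 = 35 → [6, 12, 18, 26, 35]
sum = 97

97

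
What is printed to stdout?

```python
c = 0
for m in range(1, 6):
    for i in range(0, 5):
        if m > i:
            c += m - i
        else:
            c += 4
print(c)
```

m=1,i=0: 1>0, c = 0+1 = 1
m=1,i=1: not 1>1, c = 1+4 = 5
m=1,i=2: not 1>2, c = 5+4 = 9
m=1,i=3: not 1>3, c = 9+4 = 13
m=1,i=4: not 1>4, c = 13+4 = 17
m=2,i=0: 2>0, c = 17+2 = 19
m=2,i=1: 2>1, c = 19+1 = 20
m=2,i=2: not 2>2, c = 20+4 = 24
m=2,i=3: not 2>3, c = 24+4 = 28
m=2,i=4: not 2>4, c = 28+4 = 32
m=3,i=0: 3>0, c = 32+3 = 35
m=3,i=1: 3>1, c = 35+2 = 37
m=3,i=2: 3>2, c = 37+1 = 38
m=3,i=3: not 3>3, c = 38+4 = 42
m=3,i=4: not 3>4, c = 42+4 = 46
m=4,i=0: 4>0, c = 46+4 = 50
m=4,i=1: 4>1, c = 50+3 = 53
m=4,i=2: 4>2, c = 53+2 = 55
m=4,i=3: 4>3, c = 55+1 = 56
m=4,i=4: not 4>4, c = 56+4 = 60
m=5,i=0: 5>0, c = 60+5 = 65
m=5,i=1: 5>1, c = 65+4 = 69
m=5,i=2: 5>2, c = 69+3 = 72
m=5,i=3: 5>3, c = 72+2 = 74
m=5,i=4: 5>4, c = 74+1 = 75

75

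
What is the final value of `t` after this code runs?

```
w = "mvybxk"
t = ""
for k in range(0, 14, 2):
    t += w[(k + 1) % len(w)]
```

k=0: add w[1]='v' → 'v'
k=2: add w[3]='b' → 'vb'
k=4: add w[5]='k' → 'vbk'
k=6: add w[1]='v' → 'vbkv'
k=8: add w[3]='b' → 'vbkvb'
k=10: add w[5]='k' → 'vbkvbk'
k=12: add w[1]='v' → 'vbkvbkv'

'vbkvbkv'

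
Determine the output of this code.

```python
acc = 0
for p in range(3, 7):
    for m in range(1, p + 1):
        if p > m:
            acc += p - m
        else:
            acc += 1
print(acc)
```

38

p=3,m=1: 3>1, acc = 0+2 = 2
p=3,m=2: 3>2, acc = 2+1 = 3
p=3,m=3: not 3>3, acc = 3+1 = 4
p=4,m=1: 4>1, acc = 4+3 = 7
p=4,m=2: 4>2, acc = 7+2 = 9
p=4,m=3: 4>3, acc = 9+1 = 10
p=4,m=4: not 4>4, acc = 10+1 = 11
p=5,m=1: 5>1, acc = 11+4 = 15
p=5,m=2: 5>2, acc = 15+3 = 18
p=5,m=3: 5>3, acc = 18+2 = 20
p=5,m=4: 5>4, acc = 20+1 = 21
p=5,m=5: not 5>5, acc = 21+1 = 22
p=6,m=1: 6>1, acc = 22+5 = 27
p=6,m=2: 6>2, acc = 27+4 = 31
p=6,m=3: 6>3, acc = 31+3 = 34
p=6,m=4: 6>4, acc = 34+2 = 36
p=6,m=5: 6>5, acc = 36+1 = 37
p=6,m=6: not 6>6, acc = 37+1 = 38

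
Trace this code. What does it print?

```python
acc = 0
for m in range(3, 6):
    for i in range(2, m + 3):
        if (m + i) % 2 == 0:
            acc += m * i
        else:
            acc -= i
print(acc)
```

121

m=3,i=2: odd sum, acc = 0-2 = -2
m=3,i=3: even sum, acc = (-2)+9 = 7
m=3,i=4: odd sum, acc = 7-4 = 3
m=3,i=5: even sum, acc = 3+15 = 18
m=4,i=2: even sum, acc = 18+8 = 26
m=4,i=3: odd sum, acc = 26-3 = 23
m=4,i=4: even sum, acc = 23+16 = 39
m=4,i=5: odd sum, acc = 39-5 = 34
m=4,i=6: even sum, acc = 34+24 = 58
m=5,i=2: odd sum, acc = 58-2 = 56
m=5,i=3: even sum, acc = 56+15 = 71
m=5,i=4: odd sum, acc = 71-4 = 67
m=5,i=5: even sum, acc = 67+25 = 92
m=5,i=6: odd sum, acc = 92-6 = 86
m=5,i=7: even sum, acc = 86+35 = 121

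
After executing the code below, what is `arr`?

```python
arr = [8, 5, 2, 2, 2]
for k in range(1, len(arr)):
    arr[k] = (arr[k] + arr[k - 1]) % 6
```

k=1: arr[1] = (5+8)%6 = 1 → [8, 1, 2, 2, 2]
k=2: arr[2] = (2+1)%6 = 3 → [8, 1, 3, 2, 2]
k=3: arr[3] = (2+3)%6 = 5 → [8, 1, 3, 5, 2]
k=4: arr[4] = (2+5)%6 = 1 → [8, 1, 3, 5, 1]

[8, 1, 3, 5, 1]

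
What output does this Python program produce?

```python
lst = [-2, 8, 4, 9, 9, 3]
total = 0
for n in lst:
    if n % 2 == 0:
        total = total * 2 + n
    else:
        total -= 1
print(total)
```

n=-2: even, total = 0*2+(-2) = -2
n=8: even, total = (-2)*2+8 = 4
n=4: even, total = 4*2+4 = 12
n=9: not even, total = 12-1 = 11
n=9: not even, total = 11-1 = 10
n=3: not even, total = 10-1 = 9

9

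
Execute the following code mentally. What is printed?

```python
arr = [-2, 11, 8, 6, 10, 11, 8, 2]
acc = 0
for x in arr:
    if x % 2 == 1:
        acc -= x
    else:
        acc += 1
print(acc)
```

x=-2: not odd, acc = 0+1 = 1
x=11: odd, acc = 1-11 = -10
x=8: not odd, acc = (-10)+1 = -9
x=6: not odd, acc = (-9)+1 = -8
x=10: not odd, acc = (-8)+1 = -7
x=11: odd, acc = (-7)-11 = -18
x=8: not odd, acc = (-18)+1 = -17
x=2: not odd, acc = (-17)+1 = -16

-16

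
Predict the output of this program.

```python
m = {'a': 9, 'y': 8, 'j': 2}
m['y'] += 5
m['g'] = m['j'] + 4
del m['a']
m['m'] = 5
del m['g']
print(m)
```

m['y'] = 8+5 = 13 → {'a': 9, 'y': 13, 'j': 2}
m['g'] = m['j']+4 = 6 → {'a': 9, 'y': 13, 'j': 2, 'g': 6}
del 'a' → {'y': 13, 'j': 2, 'g': 6}
m['m'] = 5 → {'y': 13, 'j': 2, 'g': 6, 'm': 5}
del 'g' → {'y': 13, 'j': 2, 'm': 5}

{'y': 13, 'j': 2, 'm': 5}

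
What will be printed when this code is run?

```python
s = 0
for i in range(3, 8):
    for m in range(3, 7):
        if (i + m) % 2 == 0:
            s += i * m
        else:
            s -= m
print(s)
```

i=3,m=3: even sum, s = 0+9 = 9
i=3,m=4: odd sum, s = 9-4 = 5
i=3,m=5: even sum, s = 5+15 = 20
i=3,m=6: odd sum, s = 20-6 = 14
i=4,m=3: odd sum, s = 14-3 = 11
i=4,m=4: even sum, s = 11+16 = 27
i=4,m=5: odd sum, s = 27-5 = 22
i=4,m=6: even sum, s = 22+24 = 46
i=5,m=3: even sum, s = 46+15 = 61
i=5,m=4: odd sum, s = 61-4 = 57
i=5,m=5: even sum, s = 57+25 = 82
i=5,m=6: odd sum, s = 82-6 = 76
i=6,m=3: odd sum, s = 76-3 = 73
i=6,m=4: even sum, s = 73+24 = 97
i=6,m=5: odd sum, s = 97-5 = 92
i=6,m=6: even sum, s = 92+36 = 128
i=7,m=3: even sum, s = 128+21 = 149
i=7,m=4: odd sum, s = 149-4 = 145
i=7,m=5: even sum, s = 145+35 = 180
i=7,m=6: odd sum, s = 180-6 = 174

174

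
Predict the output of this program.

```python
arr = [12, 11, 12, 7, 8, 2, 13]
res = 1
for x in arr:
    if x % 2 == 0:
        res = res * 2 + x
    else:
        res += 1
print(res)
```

x=12: even, res = 1*2+12 = 14
x=11: not even, res = 14+1 = 15
x=12: even, res = 15*2+12 = 42
x=7: not even, res = 42+1 = 43
x=8: even, res = 43*2+8 = 94
x=2: even, res = 94*2+2 = 190
x=13: not even, res = 190+1 = 191

191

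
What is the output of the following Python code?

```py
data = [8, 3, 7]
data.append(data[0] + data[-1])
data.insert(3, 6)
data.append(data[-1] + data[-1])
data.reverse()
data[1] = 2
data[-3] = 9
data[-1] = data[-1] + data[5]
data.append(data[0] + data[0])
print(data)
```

[30, 2, 6, 9, 3, 16, 60]

append data[0]+data[-1] = 8+7 = 15 → [8, 3, 7, 15]
insert 6 at 3 → [8, 3, 7, 6, 15]
append data[-1]+data[-1] = 15+15 = 30 → [8, 3, 7, 6, 15, 30]
reverse → [30, 15, 6, 7, 3, 8]
data[1] = 2 → [30, 2, 6, 7, 3, 8]
data[-3] = 9 → [30, 2, 6, 9, 3, 8]
data[-1] = data[-1]+data[5] = 8+8 = 16 → [30, 2, 6, 9, 3, 16]
append data[0]+data[0] = 30+30 = 60 → [30, 2, 6, 9, 3, 16, 60]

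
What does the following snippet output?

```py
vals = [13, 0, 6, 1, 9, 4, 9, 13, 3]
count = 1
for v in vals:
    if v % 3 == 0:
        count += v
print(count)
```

v=13: not %3==0
v=0: %3==0, count = 1+0 = 1
v=6: %3==0, count = 1+6 = 7
v=1: not %3==0
v=9: %3==0, count = 7+9 = 16
v=4: not %3==0
v=9: %3==0, count = 16+9 = 25
v=13: not %3==0
v=3: %3==0, count = 25+3 = 28

28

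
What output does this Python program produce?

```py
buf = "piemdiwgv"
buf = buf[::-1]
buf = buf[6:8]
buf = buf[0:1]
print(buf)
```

reverse → 'vgwidmeip'
slice [6:8] → 'ei'
slice [0:1] → 'e'

e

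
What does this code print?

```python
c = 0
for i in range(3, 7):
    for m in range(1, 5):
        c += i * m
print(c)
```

i=3,m=1: c = 0+3 = 3
i=3,m=2: c = 3+6 = 9
i=3,m=3: c = 9+9 = 18
i=3,m=4: c = 18+12 = 30
i=4,m=1: c = 30+4 = 34
i=4,m=2: c = 34+8 = 42
i=4,m=3: c = 42+12 = 54
i=4,m=4: c = 54+16 = 70
i=5,m=1: c = 70+5 = 75
i=5,m=2: c = 75+10 = 85
i=5,m=3: c = 85+15 = 100
i=5,m=4: c = 100+20 = 120
i=6,m=1: c = 120+6 = 126
i=6,m=2: c = 126+12 = 138
i=6,m=3: c = 138+18 = 156
i=6,m=4: c = 156+24 = 180

180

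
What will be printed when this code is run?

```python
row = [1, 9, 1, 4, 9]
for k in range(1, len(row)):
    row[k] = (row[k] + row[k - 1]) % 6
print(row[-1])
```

0

k=1: row[1] = (9+1)%6 = 4 → [1, 4, 1, 4, 9]
k=2: row[2] = (1+4)%6 = 5 → [1, 4, 5, 4, 9]
k=3: row[3] = (4+5)%6 = 3 → [1, 4, 5, 3, 9]
k=4: row[4] = (9+3)%6 = 0 → [1, 4, 5, 3, 0]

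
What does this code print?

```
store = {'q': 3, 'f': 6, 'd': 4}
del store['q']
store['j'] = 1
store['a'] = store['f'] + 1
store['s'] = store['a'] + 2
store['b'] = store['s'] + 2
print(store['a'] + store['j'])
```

del 'q' → {'f': 6, 'd': 4}
store['j'] = 1 → {'f': 6, 'd': 4, 'j': 1}
store['a'] = store['f']+1 = 7 → {'f': 6, 'd': 4, 'j': 1, 'a': 7}
store['s'] = store['a']+2 = 9 → {'f': 6, 'd': 4, 'j': 1, 'a': 7, 's': 9}
store['b'] = store['s']+2 = 11 → {'f': 6, 'd': 4, 'j': 1, 'a': 7, 's': 9, 'b': 11}
store['a']+store['j'] = 7+1 = 8

8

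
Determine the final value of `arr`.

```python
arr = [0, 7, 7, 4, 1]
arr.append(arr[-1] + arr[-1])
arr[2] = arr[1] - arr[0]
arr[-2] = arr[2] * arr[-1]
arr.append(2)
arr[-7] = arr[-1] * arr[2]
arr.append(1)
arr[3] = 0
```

[14, 7, 7, 0, 14, 2, 2, 1]

append arr[-1]+arr[-1] = 1+1 = 2 → [0, 7, 7, 4, 1, 2]
arr[2] = arr[1]-arr[0] = 7-0 = 7 → [0, 7, 7, 4, 1, 2]
arr[-2] = arr[2]*arr[-1] = 7*2 = 14 → [0, 7, 7, 4, 14, 2]
append 2 → [0, 7, 7, 4, 14, 2, 2]
arr[-7] = arr[-1]*arr[2] = 2*7 = 14 → [14, 7, 7, 4, 14, 2, 2]
append 1 → [14, 7, 7, 4, 14, 2, 2, 1]
arr[3] = 0 → [14, 7, 7, 0, 14, 2, 2, 1]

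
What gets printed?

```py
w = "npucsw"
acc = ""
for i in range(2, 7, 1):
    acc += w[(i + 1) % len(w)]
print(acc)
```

i=2: add w[3]='c' → 'c'
i=3: add w[4]='s' → 'cs'
i=4: add w[5]='w' → 'csw'
i=5: add w[0]='n' → 'cswn'
i=6: add w[1]='p' → 'cswnp'

cswnp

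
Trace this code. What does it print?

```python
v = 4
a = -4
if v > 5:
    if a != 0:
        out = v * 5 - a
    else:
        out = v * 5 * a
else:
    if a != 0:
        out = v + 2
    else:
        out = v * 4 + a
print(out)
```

6

v=4, a=-4
v > 5 is False; a != 0 is True
→ out = v + 2 = 6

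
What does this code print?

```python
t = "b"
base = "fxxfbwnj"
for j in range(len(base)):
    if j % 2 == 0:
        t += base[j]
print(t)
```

bfxbn

j=0: add 'f' → 'bf'
j=1: skip
j=2: add 'x' → 'bfx'
j=3: skip
j=4: add 'b' → 'bfxb'
j=5: skip
j=6: add 'n' → 'bfxbn'
j=7: skip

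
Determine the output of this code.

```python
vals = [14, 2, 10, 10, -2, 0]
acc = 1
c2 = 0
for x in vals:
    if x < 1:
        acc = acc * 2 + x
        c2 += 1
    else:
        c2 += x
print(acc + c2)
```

38

x=14: not <1; c2=14
x=2: not <1; c2=16
x=10: not <1; c2=26
x=10: not <1; c2=36
x=-2: <1, acc = 1*2+(-2) = 0; c2=37
x=0: <1, acc = 0*2+0 = 0; c2=38
acc+c2 = 0+38 = 38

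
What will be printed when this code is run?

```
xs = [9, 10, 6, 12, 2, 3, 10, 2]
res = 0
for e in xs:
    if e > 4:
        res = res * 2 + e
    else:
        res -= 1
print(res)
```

277

e=9: >4, res = 0*2+9 = 9
e=10: >4, res = 9*2+10 = 28
e=6: >4, res = 28*2+6 = 62
e=12: >4, res = 62*2+12 = 136
e=2: not >4, res = 136-1 = 135
e=3: not >4, res = 135-1 = 134
e=10: >4, res = 134*2+10 = 278
e=2: not >4, res = 278-1 = 277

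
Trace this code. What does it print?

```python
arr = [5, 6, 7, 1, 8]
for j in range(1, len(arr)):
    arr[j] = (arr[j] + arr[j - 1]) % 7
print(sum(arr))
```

24

j=1: arr[1] = (6+5)%7 = 4 → [5, 4, 7, 1, 8]
j=2: arr[2] = (7+4)%7 = 4 → [5, 4, 4, 1, 8]
j=3: arr[3] = (1+4)%7 = 5 → [5, 4, 4, 5, 8]
j=4: arr[4] = (8+5)%7 = 6 → [5, 4, 4, 5, 6]
sum = 24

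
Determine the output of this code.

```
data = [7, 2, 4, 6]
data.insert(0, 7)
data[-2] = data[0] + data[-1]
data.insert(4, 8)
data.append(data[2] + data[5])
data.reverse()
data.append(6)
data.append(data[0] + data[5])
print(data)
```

insert 7 at 0 → [7, 7, 2, 4, 6]
data[-2] = data[0]+data[-1] = 7+6 = 13 → [7, 7, 2, 13, 6]
insert 8 at 4 → [7, 7, 2, 13, 8, 6]
append data[2]+data[5] = 2+6 = 8 → [7, 7, 2, 13, 8, 6, 8]
reverse → [8, 6, 8, 13, 2, 7, 7]
append 6 → [8, 6, 8, 13, 2, 7, 7, 6]
append data[0]+data[5] = 8+7 = 15 → [8, 6, 8, 13, 2, 7, 7, 6, 15]

[8, 6, 8, 13, 2, 7, 7, 6, 15]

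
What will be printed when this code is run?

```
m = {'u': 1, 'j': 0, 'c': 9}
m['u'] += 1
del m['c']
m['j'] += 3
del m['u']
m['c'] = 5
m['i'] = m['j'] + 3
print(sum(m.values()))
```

14

m['u'] = 1+1 = 2 → {'u': 2, 'j': 0, 'c': 9}
del 'c' → {'u': 2, 'j': 0}
m['j'] = 0+3 = 3 → {'u': 2, 'j': 3}
del 'u' → {'j': 3}
m['c'] = 5 → {'j': 3, 'c': 5}
m['i'] = m['j']+3 = 6 → {'j': 3, 'c': 5, 'i': 6}
sum of values = 14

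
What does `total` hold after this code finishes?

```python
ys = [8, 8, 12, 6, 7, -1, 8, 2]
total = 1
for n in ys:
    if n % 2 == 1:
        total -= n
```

-5

n=8: not odd
n=8: not odd
n=12: not odd
n=6: not odd
n=7: odd, total = 1-7 = -6
n=-1: odd, total = (-6)-(-1) = -5
n=8: not odd
n=2: not odd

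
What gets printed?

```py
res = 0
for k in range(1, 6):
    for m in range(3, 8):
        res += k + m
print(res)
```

k=1,m=3: res = 0+4 = 4
k=1,m=4: res = 4+5 = 9
k=1,m=5: res = 9+6 = 15
k=1,m=6: res = 15+7 = 22
k=1,m=7: res = 22+8 = 30
k=2,m=3: res = 30+5 = 35
k=2,m=4: res = 35+6 = 41
k=2,m=5: res = 41+7 = 48
k=2,m=6: res = 48+8 = 56
k=2,m=7: res = 56+9 = 65
k=3,m=3: res = 65+6 = 71
k=3,m=4: res = 71+7 = 78
k=3,m=5: res = 78+8 = 86
k=3,m=6: res = 86+9 = 95
k=3,m=7: res = 95+10 = 105
k=4,m=3: res = 105+7 = 112
k=4,m=4: res = 112+8 = 120
k=4,m=5: res = 120+9 = 129
k=4,m=6: res = 129+10 = 139
k=4,m=7: res = 139+11 = 150
k=5,m=3: res = 150+8 = 158
k=5,m=4: res = 158+9 = 167
k=5,m=5: res = 167+10 = 177
k=5,m=6: res = 177+11 = 188
k=5,m=7: res = 188+12 = 200

200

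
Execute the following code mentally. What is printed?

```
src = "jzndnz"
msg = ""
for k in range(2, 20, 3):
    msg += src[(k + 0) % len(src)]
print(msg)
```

nznznz

k=2: add src[2]='n' → 'n'
k=5: add src[5]='z' → 'nz'
k=8: add src[2]='n' → 'nzn'
k=11: add src[5]='z' → 'nznz'
k=14: add src[2]='n' → 'nznzn'
k=17: add src[5]='z' → 'nznznz'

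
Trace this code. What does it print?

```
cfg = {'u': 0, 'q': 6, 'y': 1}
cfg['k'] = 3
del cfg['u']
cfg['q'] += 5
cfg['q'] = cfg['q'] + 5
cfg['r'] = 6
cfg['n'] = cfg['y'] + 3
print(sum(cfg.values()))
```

30

cfg['k'] = 3 → {'u': 0, 'q': 6, 'y': 1, 'k': 3}
del 'u' → {'q': 6, 'y': 1, 'k': 3}
cfg['q'] = 6+5 = 11 → {'q': 11, 'y': 1, 'k': 3}
cfg['q'] = cfg['q']+5 = 16 → {'q': 16, 'y': 1, 'k': 3}
cfg['r'] = 6 → {'q': 16, 'y': 1, 'k': 3, 'r': 6}
cfg['n'] = cfg['y']+3 = 4 → {'q': 16, 'y': 1, 'k': 3, 'r': 6, 'n': 4}
sum of values = 30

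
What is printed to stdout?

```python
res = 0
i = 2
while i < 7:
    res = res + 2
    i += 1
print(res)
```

10

i=2: res = 0+2 = 2
i=3: res = 2+2 = 4
i=4: res = 4+2 = 6
i=5: res = 6+2 = 8
i=6: res = 8+2 = 10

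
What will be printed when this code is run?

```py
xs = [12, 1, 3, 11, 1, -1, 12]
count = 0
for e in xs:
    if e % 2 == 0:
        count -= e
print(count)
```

e=12: even, count = 0-12 = -12
e=1: not even
e=3: not even
e=11: not even
e=1: not even
e=-1: not even
e=12: even, count = (-12)-12 = -24

-24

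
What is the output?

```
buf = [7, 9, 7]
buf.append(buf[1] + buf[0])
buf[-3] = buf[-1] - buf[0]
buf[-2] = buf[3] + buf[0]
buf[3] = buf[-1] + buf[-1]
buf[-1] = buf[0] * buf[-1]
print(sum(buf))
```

263

append buf[1]+buf[0] = 9+7 = 16 → [7, 9, 7, 16]
buf[-3] = buf[-1]-buf[0] = 16-7 = 9 → [7, 9, 7, 16]
buf[-2] = buf[3]+buf[0] = 16+7 = 23 → [7, 9, 23, 16]
buf[3] = buf[-1]+buf[-1] = 16+16 = 32 → [7, 9, 23, 32]
buf[-1] = buf[0]*buf[-1] = 7*32 = 224 → [7, 9, 23, 224]
sum = 263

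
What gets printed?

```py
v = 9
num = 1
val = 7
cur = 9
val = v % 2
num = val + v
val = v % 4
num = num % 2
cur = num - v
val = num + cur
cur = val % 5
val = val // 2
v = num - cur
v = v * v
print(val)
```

val = 9%2 = 1
num = 1+9 = 10
val = 9%4 = 1
num = 10%2 = 0
cur = 0-9 = -9
val = 0+(-9) = -9
cur = (-9)%5 = 1
val = (-9)//2 = -5
v = 0-1 = -1
v = (-1)*(-1) = 1

-5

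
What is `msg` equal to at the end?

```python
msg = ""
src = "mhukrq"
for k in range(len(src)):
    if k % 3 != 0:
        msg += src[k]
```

k=0: skip
k=1: add 'h' → 'h'
k=2: add 'u' → 'hu'
k=3: skip
k=4: add 'r' → 'hur'
k=5: add 'q' → 'hurq'

'hurq'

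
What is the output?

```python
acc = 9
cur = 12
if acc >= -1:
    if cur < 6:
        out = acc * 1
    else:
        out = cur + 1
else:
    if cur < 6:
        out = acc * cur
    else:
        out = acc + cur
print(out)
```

13

acc=9, cur=12
acc >= -1 is True; cur < 6 is False
→ out = cur + 1 = 13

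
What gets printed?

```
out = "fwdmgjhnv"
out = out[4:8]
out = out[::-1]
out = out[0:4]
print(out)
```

nhjg

slice [4:8] → 'gjhn'
reverse → 'nhjg'
slice [0:4] → 'nhjg'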